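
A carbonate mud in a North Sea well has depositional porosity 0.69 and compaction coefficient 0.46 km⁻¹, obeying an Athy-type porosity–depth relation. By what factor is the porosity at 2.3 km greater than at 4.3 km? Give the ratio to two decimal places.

2.51

phi(d₁)/phi(d₂) = e^(−c·d₁)/e^(−c·d₂) = e^{c(d₂−d₁)}
= exp(0.46 × 2) = exp(0.92) = 2.5093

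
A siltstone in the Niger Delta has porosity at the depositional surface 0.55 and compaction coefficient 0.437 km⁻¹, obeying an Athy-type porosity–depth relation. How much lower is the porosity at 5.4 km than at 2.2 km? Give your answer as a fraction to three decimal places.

phi(2.2) = 0.55·e^(−0.437×2.2) = 0.2103
phi(5.4) = 0.55·e^(−0.437×5.4) = 0.0519
Δphi = 0.2103 − 0.0519 = 0.1584

0.158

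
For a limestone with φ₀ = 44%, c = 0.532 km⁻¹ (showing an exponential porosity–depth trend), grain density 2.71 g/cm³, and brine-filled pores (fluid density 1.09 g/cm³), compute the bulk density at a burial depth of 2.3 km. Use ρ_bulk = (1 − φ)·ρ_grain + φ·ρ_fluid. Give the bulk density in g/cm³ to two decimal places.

Porosity at depth: φ = 0.44·exp(−0.532×2.3) = 0.44×0.2942 = 0.1294
Bulk density: ρ_b = (1−φ)ρ_g + φ·ρ_f = 0.8706×2.71 + 0.1294×1.09
       = 2.359 + 0.141 = 2.500 g/cm³

2.50 g/cm³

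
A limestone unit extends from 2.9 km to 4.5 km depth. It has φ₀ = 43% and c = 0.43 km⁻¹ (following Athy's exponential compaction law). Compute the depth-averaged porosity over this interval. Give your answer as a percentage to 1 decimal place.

⟨φ⟩ = (1/(z₂−z₁)) ∫ φ₀ e^(−cz) dz = φ₀·(e^(−c·z₁) − e^(−c·z₂)) / (c·(z₂−z₁))
e^(−0.43×2.9) = 0.2874; e^(−0.43×4.5) = 0.1444
⟨φ⟩ = 0.43 × (0.2874 − 0.1444) / (0.43 × 1.6) = 0.43 × 0.2078 = 0.0893

8.9%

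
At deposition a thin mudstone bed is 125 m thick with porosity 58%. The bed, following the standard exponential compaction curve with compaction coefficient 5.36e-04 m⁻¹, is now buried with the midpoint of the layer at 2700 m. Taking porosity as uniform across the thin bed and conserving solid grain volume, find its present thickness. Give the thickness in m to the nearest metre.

Working in km (1 km = 1000 m; c in km⁻¹ = c in m⁻¹ × 1000):
Porosity at 2.7 km: phi = 0.58·exp(−0.536×2.7) = 0.1364
Solid-volume conservation: h(1−phi) = h₀(1−phi₀) ⇒ h = h₀·(1−phi₀)/(1−phi)
h = 0.125 × (1 − 0.58)/(1 − 0.1364) = 0.125 × 0.4864 = 0.0608 km

61 m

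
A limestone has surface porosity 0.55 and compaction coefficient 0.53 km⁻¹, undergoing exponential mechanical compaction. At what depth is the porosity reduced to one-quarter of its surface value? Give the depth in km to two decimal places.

phi/phi₀ = 1/4 ⇒ exp(−c·d) = 1/4 ⇒ d = ln(4) / c
d = 1.3863 / 0.53 = 2.616 km

2.62 km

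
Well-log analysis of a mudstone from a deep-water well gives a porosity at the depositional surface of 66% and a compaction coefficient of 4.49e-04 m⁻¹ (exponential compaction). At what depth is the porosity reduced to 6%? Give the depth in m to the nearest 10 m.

5340 m

Working in km (1 km = 1000 m; c in km⁻¹ = c in m⁻¹ × 1000):
Invert Athy's law: Z = ln(n₀/n) / c
Z = ln(0.66/0.06) / 0.449 = ln(11) / 0.449 = 2.3979 / 0.449 = 5.341 km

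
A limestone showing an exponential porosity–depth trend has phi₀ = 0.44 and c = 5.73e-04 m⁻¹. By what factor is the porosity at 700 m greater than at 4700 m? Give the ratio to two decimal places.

Working in km (1 km = 1000 m; c in km⁻¹ = c in m⁻¹ × 1000):
phi(z₁)/phi(z₂) = e^(−c·z₁)/e^(−c·z₂) = e^{c(z₂−z₁)}
= exp(0.573 × 4) = exp(2.292) = 9.8947

9.89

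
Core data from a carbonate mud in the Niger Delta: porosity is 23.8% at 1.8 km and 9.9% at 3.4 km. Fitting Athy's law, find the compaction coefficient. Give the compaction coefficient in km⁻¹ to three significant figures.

Athy: phi(z) = phi₀ e^(−cz) ⇒ phi₁/phi₂ = e^{c(z₂−z₁)} ⇒ c = ln(phi₁/phi₂)/(z₂−z₁)
c = ln(0.238/0.099) / (3.4 − 1.8) = ln(2.404) / 1.6 = 0.8772 / 1.6 = 0.5482 km⁻¹

0.548 km⁻¹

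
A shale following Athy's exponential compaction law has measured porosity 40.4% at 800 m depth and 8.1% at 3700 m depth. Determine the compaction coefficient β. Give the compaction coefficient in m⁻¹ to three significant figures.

Working in km (1 km = 1000 m; β in km⁻¹ = β in m⁻¹ × 1000):
Athy: phi(d) = phi₀ e^(−βd) ⇒ phi₁/phi₂ = e^{β(d₂−d₁)} ⇒ β = ln(phi₁/phi₂)/(d₂−d₁)
β = ln(0.404/0.081) / (3.7 − 0.8) = ln(4.988) / 2.9 = 1.6070 / 2.9 = 0.5541 km⁻¹

0.000554 m⁻¹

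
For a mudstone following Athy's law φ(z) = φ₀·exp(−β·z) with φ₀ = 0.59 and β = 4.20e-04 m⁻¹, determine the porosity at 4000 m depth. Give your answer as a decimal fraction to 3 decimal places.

0.110

Working in km (1 km = 1000 m; β in km⁻¹ = β in m⁻¹ × 1000):
φ = φ₀·exp(−β·z) = 0.59 × exp(−0.42 × 4) = 0.59 × exp(−1.68)
  = 0.59 × 0.1864 = 0.1100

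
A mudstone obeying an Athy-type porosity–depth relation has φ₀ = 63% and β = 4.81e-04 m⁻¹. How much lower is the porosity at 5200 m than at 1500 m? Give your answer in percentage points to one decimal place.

25.5 percentage points

Working in km (1 km = 1000 m; β in km⁻¹ = β in m⁻¹ × 1000):
φ(1.5) = 0.63·e^(−0.481×1.5) = 0.3062
φ(5.2) = 0.63·e^(−0.481×5.2) = 0.0517
Δφ = 0.3062 − 0.0517 = 0.2545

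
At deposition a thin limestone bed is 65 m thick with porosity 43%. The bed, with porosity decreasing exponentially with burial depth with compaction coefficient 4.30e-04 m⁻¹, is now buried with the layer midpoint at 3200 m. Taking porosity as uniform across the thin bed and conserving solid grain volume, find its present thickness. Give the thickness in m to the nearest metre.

42 m

Working in km (1 km = 1000 m; c in km⁻¹ = c in m⁻¹ × 1000):
Porosity at 3.2 km: φ = 0.43·exp(−0.43×3.2) = 0.1086
Solid-volume conservation: h(1−φ) = h₀(1−φ₀) ⇒ h = h₀·(1−φ₀)/(1−φ)
h = 0.065 × (1 − 0.43)/(1 − 0.1086) = 0.065 × 0.6395 = 0.0416 km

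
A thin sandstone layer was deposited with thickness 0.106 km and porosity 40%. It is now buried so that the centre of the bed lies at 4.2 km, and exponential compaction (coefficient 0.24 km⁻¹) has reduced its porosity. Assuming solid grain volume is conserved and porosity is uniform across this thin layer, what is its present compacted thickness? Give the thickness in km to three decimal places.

0.074 km

Porosity at 4.2 km: φ = 0.4·exp(−0.24×4.2) = 0.1460
Solid-volume conservation: h(1−φ) = h₀(1−φ₀) ⇒ h = h₀·(1−φ₀)/(1−φ)
h = 0.106 × (1 − 0.4)/(1 − 0.1460) = 0.106 × 0.7026 = 0.0745 km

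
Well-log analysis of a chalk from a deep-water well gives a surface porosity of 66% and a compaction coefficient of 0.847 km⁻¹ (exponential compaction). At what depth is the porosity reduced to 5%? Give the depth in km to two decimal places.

3.05 km

Invert Athy's law: d = ln(phi₀/phi) / β
d = ln(0.66/0.05) / 0.847 = ln(13.2) / 0.847 = 2.5802 / 0.847 = 3.046 km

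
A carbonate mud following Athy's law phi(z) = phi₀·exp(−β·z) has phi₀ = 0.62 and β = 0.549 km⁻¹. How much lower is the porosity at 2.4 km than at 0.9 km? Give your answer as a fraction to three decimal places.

0.212

phi(0.9) = 0.62·e^(−0.549×0.9) = 0.3783
phi(2.4) = 0.62·e^(−0.549×2.4) = 0.1660
Δphi = 0.3783 − 0.1660 = 0.2123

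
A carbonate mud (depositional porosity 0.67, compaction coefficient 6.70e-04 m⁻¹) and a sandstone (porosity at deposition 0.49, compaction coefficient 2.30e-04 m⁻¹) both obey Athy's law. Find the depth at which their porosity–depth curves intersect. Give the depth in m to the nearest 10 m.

Working in km (1 km = 1000 m; k in km⁻¹ = k in m⁻¹ × 1000):
Set φ₀ₐ e^(−kₐd) = φ₀ᵦ e^(−kᵦd) ⇒ ln(φ₀ₐ/φ₀ᵦ) = (kₐ − kᵦ)·d
d = ln(0.67/0.49) / (0.67 − 0.23) = 0.3129 / 0.44 = 0.711 km

710 m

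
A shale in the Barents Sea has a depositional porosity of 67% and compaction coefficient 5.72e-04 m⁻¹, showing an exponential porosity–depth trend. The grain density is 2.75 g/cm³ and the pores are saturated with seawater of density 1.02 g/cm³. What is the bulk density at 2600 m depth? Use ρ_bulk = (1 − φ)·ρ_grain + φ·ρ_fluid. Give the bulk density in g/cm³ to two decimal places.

2.49 g/cm³

Working in km (1 km = 1000 m; c in km⁻¹ = c in m⁻¹ × 1000):
Porosity at depth: phi = 0.67·exp(−0.572×2.6) = 0.67×0.2260 = 0.1514
Bulk density: ρ_b = (1−phi)ρ_g + phi·ρ_f = 0.8486×2.75 + 0.1514×1.02
       = 2.334 + 0.154 = 2.488 g/cm³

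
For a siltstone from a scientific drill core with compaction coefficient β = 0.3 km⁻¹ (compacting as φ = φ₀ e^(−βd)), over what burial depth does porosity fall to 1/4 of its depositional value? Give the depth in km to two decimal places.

4.62 km

φ/φ₀ = 1/4 ⇒ exp(−β·d) = 1/4 ⇒ d = ln(4) / β
d = 1.3863 / 0.3 = 4.621 km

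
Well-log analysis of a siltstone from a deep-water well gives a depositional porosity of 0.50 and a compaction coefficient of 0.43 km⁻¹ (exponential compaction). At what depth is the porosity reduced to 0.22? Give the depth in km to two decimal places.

Invert Athy's law: z = ln(φ₀/φ) / c
z = ln(0.5/0.22) / 0.43 = ln(2.273) / 0.43 = 0.8210 / 0.43 = 1.909 km

1.91 km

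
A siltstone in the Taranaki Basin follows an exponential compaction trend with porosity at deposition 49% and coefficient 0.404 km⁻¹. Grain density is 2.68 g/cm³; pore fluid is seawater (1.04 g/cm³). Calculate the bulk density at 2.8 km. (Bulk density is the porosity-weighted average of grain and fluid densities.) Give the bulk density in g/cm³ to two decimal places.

Porosity at depth: φ = 0.49·exp(−0.404×2.8) = 0.49×0.3226 = 0.1581
Bulk density: ρ_b = (1−φ)ρ_g + φ·ρ_f = 0.8419×2.68 + 0.1581×1.04
       = 2.256 + 0.164 = 2.421 g/cm³

2.42 g/cm³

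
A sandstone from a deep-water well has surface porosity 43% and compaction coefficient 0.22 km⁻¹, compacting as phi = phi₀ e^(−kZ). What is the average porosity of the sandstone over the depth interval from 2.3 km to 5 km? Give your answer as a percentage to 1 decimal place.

19.5%

⟨phi⟩ = (1/(Z₂−Z₁)) ∫ phi₀ e^(−kZ) dZ = phi₀·(e^(−k·Z₁) − e^(−k·Z₂)) / (k·(Z₂−Z₁))
e^(−0.22×2.3) = 0.6029; e^(−0.22×5) = 0.3329
⟨phi⟩ = 0.43 × (0.6029 − 0.3329) / (0.22 × 2.7) = 0.43 × 0.4546 = 0.1955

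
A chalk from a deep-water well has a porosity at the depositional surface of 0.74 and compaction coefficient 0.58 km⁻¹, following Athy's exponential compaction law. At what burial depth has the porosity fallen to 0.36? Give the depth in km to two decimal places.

Invert Athy's law: d = ln(φ₀/φ) / β
d = ln(0.74/0.36) / 0.58 = ln(2.056) / 0.58 = 0.7205 / 0.58 = 1.242 km

1.24 km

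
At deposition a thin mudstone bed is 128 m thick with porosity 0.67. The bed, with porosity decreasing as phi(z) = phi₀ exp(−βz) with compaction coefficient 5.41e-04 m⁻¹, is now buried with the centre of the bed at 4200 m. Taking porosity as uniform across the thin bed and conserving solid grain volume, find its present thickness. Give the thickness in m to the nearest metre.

45 m

Working in km (1 km = 1000 m; β in km⁻¹ = β in m⁻¹ × 1000):
Porosity at 4.2 km: phi = 0.67·exp(−0.541×4.2) = 0.0691
Solid-volume conservation: h(1−phi) = h₀(1−phi₀) ⇒ h = h₀·(1−phi₀)/(1−phi)
h = 0.128 × (1 − 0.67)/(1 − 0.0691) = 0.128 × 0.3545 = 0.0454 km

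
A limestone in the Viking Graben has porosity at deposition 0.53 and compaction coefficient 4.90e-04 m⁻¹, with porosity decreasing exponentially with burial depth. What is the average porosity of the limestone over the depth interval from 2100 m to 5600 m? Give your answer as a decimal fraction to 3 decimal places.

0.091

Working in km (1 km = 1000 m; β in km⁻¹ = β in m⁻¹ × 1000):
⟨φ⟩ = (1/(Z₂−Z₁)) ∫ φ₀ e^(−βZ) dZ = φ₀·(e^(−β·Z₁) − e^(−β·Z₂)) / (β·(Z₂−Z₁))
e^(−0.49×2.1) = 0.3574; e^(−0.49×5.6) = 0.0643
⟨φ⟩ = 0.53 × (0.3574 − 0.0643) / (0.49 × 3.5) = 0.53 × 0.1709 = 0.0906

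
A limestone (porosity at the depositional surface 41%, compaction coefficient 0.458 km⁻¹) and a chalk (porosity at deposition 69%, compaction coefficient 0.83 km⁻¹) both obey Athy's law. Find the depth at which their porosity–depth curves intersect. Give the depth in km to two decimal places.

1.40 km

Set phi₀ₐ e^(−kₐz) = phi₀ᵦ e^(−kᵦz) ⇒ ln(phi₀ₐ/phi₀ᵦ) = (kₐ − kᵦ)·z
z = ln(0.41/0.69) / (0.458 − 0.83) = -0.5205 / -0.372 = 1.399 km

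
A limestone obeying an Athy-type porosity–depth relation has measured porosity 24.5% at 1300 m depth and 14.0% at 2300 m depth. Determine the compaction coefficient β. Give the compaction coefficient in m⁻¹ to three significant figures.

0.000560 m⁻¹

Working in km (1 km = 1000 m; β in km⁻¹ = β in m⁻¹ × 1000):
Athy: φ(z) = φ₀ e^(−βz) ⇒ φ₁/φ₂ = e^{β(z₂−z₁)} ⇒ β = ln(φ₁/φ₂)/(z₂−z₁)
β = ln(0.245/0.14) / (2.3 − 1.3) = ln(1.75) / 1 = 0.5596 / 1 = 0.5596 km⁻¹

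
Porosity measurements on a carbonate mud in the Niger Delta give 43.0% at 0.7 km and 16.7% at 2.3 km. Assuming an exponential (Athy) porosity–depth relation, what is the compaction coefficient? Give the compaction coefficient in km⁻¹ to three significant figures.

0.591 km⁻¹

Athy: φ(Z) = φ₀ e^(−βZ) ⇒ φ₁/φ₂ = e^{β(Z₂−Z₁)} ⇒ β = ln(φ₁/φ₂)/(Z₂−Z₁)
β = ln(0.43/0.167) / (2.3 − 0.7) = ln(2.575) / 1.6 = 0.9458 / 1.6 = 0.5911 km⁻¹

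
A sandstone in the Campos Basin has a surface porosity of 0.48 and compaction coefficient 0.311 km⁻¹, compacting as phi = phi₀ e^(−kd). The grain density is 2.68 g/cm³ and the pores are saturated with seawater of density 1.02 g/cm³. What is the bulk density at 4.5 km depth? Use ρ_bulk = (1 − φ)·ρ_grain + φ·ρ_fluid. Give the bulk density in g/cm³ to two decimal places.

2.48 g/cm³

Porosity at depth: phi = 0.48·exp(−0.311×4.5) = 0.48×0.2467 = 0.1184
Bulk density: ρ_b = (1−phi)ρ_g + phi·ρ_f = 0.8816×2.68 + 0.1184×1.02
       = 2.363 + 0.121 = 2.483 g/cm³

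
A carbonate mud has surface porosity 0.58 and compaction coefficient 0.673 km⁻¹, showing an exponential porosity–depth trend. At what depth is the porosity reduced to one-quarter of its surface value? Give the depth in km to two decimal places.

phi/phi₀ = 1/4 ⇒ exp(−c·z) = 1/4 ⇒ z = ln(4) / c
z = 1.3863 / 0.673 = 2.060 km

2.06 km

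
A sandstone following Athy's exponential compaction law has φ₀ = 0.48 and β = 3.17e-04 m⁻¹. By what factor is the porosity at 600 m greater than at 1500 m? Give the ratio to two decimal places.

Working in km (1 km = 1000 m; β in km⁻¹ = β in m⁻¹ × 1000):
φ(z₁)/φ(z₂) = e^(−β·z₁)/e^(−β·z₂) = e^{β(z₂−z₁)}
= exp(0.317 × 0.9) = exp(0.2853) = 1.3302

1.33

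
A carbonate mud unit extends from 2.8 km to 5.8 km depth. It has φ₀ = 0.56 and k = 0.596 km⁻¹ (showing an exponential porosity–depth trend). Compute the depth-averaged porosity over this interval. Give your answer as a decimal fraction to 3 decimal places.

⟨φ⟩ = (1/(z₂−z₁)) ∫ φ₀ e^(−kz) dz = φ₀·(e^(−k·z₁) − e^(−k·z₂)) / (k·(z₂−z₁))
e^(−0.596×2.8) = 0.1885; e^(−0.596×5.8) = 0.0315
⟨φ⟩ = 0.56 × (0.1885 − 0.0315) / (0.596 × 3) = 0.56 × 0.0878 = 0.0492

0.049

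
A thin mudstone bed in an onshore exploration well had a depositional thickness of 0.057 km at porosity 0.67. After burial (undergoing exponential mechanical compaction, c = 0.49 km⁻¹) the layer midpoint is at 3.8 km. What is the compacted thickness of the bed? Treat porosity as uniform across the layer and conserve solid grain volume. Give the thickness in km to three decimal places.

Porosity at 3.8 km: phi = 0.67·exp(−0.49×3.8) = 0.1041
Solid-volume conservation: h(1−phi) = h₀(1−phi₀) ⇒ h = h₀·(1−phi₀)/(1−phi)
h = 0.057 × (1 − 0.67)/(1 − 0.1041) = 0.057 × 0.3683 = 0.0210 km

0.021 km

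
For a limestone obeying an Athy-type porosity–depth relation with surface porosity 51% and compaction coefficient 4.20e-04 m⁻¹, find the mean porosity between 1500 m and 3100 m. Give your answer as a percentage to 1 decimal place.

19.8%

Working in km (1 km = 1000 m; k in km⁻¹ = k in m⁻¹ × 1000):
⟨φ⟩ = (1/(d₂−d₁)) ∫ φ₀ e^(−kd) dd = φ₀·(e^(−k·d₁) − e^(−k·d₂)) / (k·(d₂−d₁))
e^(−0.42×1.5) = 0.5326; e^(−0.42×3.1) = 0.2720
⟨φ⟩ = 0.51 × (0.5326 − 0.2720) / (0.42 × 1.6) = 0.51 × 0.3878 = 0.1978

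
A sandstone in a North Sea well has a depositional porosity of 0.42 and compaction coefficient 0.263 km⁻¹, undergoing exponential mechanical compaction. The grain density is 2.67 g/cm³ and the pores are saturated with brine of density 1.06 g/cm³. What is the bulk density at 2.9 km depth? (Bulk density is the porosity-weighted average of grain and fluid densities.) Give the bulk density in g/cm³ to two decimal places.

2.35 g/cm³

Porosity at depth: phi = 0.42·exp(−0.263×2.9) = 0.42×0.4664 = 0.1959
Bulk density: ρ_b = (1−phi)ρ_g + phi·ρ_f = 0.8041×2.67 + 0.1959×1.06
       = 2.147 + 0.208 = 2.355 g/cm³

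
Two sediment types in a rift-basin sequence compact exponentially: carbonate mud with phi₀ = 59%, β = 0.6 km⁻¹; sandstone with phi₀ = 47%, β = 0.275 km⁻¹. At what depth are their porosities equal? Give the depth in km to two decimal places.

Set phi₀ₐ e^(−βₐd) = phi₀ᵦ e^(−βᵦd) ⇒ ln(phi₀ₐ/phi₀ᵦ) = (βₐ − βᵦ)·d
d = ln(0.59/0.47) / (0.6 − 0.275) = 0.2274 / 0.325 = 0.700 km

0.70 km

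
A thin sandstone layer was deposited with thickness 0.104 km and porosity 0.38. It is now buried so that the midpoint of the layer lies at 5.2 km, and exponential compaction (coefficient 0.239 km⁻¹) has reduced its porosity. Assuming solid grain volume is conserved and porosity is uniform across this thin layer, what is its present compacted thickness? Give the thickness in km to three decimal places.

Porosity at 5.2 km: φ = 0.38·exp(−0.239×5.2) = 0.1097
Solid-volume conservation: h(1−φ) = h₀(1−φ₀) ⇒ h = h₀·(1−φ₀)/(1−φ)
h = 0.104 × (1 − 0.38)/(1 − 0.1097) = 0.104 × 0.6964 = 0.0724 km

0.072 km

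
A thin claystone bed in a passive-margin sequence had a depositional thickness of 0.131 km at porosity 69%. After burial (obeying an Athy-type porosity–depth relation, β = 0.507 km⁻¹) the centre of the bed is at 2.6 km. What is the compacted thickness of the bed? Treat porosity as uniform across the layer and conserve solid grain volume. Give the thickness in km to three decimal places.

0.050 km

Porosity at 2.6 km: φ = 0.69·exp(−0.507×2.6) = 0.1847
Solid-volume conservation: h(1−φ) = h₀(1−φ₀) ⇒ h = h₀·(1−φ₀)/(1−φ)
h = 0.131 × (1 − 0.69)/(1 − 0.1847) = 0.131 × 0.3802 = 0.0498 km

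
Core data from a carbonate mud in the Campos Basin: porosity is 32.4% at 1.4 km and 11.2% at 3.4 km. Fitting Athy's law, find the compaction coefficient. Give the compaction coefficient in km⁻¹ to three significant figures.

Athy: n(Z) = n₀ e^(−cZ) ⇒ n₁/n₂ = e^{c(Z₂−Z₁)} ⇒ c = ln(n₁/n₂)/(Z₂−Z₁)
c = ln(0.324/0.112) / (3.4 − 1.4) = ln(2.893) / 2 = 1.0622 / 2 = 0.5311 km⁻¹

0.531 km⁻¹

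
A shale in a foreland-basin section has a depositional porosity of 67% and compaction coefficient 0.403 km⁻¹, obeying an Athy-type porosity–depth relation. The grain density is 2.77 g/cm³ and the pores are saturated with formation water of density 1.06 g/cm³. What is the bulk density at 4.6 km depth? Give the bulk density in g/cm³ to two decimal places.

Porosity at depth: n = 0.67·exp(−0.403×4.6) = 0.67×0.1566 = 0.1049
Bulk density: ρ_b = (1−n)ρ_g + n·ρ_f = 0.8951×2.77 + 0.1049×1.06
       = 2.479 + 0.111 = 2.591 g/cm³

2.59 g/cm³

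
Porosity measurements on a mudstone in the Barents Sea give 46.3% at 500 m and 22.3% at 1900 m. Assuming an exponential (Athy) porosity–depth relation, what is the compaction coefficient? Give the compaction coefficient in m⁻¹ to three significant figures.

0.000522 m⁻¹

Working in km (1 km = 1000 m; β in km⁻¹ = β in m⁻¹ × 1000):
Athy: n(Z) = n₀ e^(−βZ) ⇒ n₁/n₂ = e^{β(Z₂−Z₁)} ⇒ β = ln(n₁/n₂)/(Z₂−Z₁)
β = ln(0.463/0.223) / (1.9 − 0.5) = ln(2.076) / 1.4 = 0.7306 / 1.4 = 0.5218 km⁻¹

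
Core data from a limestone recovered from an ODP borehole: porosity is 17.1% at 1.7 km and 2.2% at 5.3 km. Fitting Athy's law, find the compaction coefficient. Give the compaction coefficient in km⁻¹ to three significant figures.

Athy: n(Z) = n₀ e^(−βZ) ⇒ n₁/n₂ = e^{β(Z₂−Z₁)} ⇒ β = ln(n₁/n₂)/(Z₂−Z₁)
β = ln(0.171/0.022) / (5.3 − 1.7) = ln(7.773) / 3.6 = 2.0506 / 3.6 = 0.5696 km⁻¹

0.570 km⁻¹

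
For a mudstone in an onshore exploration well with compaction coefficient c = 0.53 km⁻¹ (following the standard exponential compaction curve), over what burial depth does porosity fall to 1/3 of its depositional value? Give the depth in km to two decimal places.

2.07 km

φ/φ₀ = 1/3 ⇒ exp(−c·Z) = 1/3 ⇒ Z = ln(3) / c
Z = 1.0986 / 0.53 = 2.073 km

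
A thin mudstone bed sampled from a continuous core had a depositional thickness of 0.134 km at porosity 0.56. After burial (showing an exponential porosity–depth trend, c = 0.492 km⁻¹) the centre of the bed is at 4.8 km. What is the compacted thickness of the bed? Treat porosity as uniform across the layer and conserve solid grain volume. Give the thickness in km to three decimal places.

Porosity at 4.8 km: n = 0.56·exp(−0.492×4.8) = 0.0528
Solid-volume conservation: h(1−n) = h₀(1−n₀) ⇒ h = h₀·(1−n₀)/(1−n)
h = 0.134 × (1 − 0.56)/(1 − 0.0528) = 0.134 × 0.4645 = 0.0622 km

0.062 km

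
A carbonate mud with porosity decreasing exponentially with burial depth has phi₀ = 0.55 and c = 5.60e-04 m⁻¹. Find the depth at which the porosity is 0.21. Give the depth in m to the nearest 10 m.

Working in km (1 km = 1000 m; c in km⁻¹ = c in m⁻¹ × 1000):
Invert Athy's law: d = ln(phi₀/phi) / c
d = ln(0.55/0.21) / 0.56 = ln(2.619) / 0.56 = 0.9628 / 0.56 = 1.719 km

1720 m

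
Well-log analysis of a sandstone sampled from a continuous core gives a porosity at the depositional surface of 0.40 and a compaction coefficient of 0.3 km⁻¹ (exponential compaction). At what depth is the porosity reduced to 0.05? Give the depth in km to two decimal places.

Invert Athy's law: d = ln(n₀/n) / c
d = ln(0.4/0.05) / 0.3 = ln(8) / 0.3 = 2.0794 / 0.3 = 6.931 km

6.93 km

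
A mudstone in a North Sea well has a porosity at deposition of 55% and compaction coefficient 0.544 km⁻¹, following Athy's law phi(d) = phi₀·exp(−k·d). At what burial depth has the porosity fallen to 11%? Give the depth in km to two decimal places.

Invert Athy's law: d = ln(phi₀/phi) / k
d = ln(0.55/0.11) / 0.544 = ln(5) / 0.544 = 1.6094 / 0.544 = 2.959 km

2.96 km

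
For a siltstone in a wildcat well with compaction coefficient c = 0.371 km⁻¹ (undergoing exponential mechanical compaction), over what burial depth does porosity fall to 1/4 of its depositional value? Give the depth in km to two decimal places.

3.74 km

n/n₀ = 1/4 ⇒ exp(−c·Z) = 1/4 ⇒ Z = ln(4) / c
Z = 1.3863 / 0.371 = 3.737 km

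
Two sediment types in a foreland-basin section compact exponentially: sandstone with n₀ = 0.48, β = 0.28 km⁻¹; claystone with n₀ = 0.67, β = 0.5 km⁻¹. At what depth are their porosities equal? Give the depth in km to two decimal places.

Set n₀ₐ e^(−βₐz) = n₀ᵦ e^(−βᵦz) ⇒ ln(n₀ₐ/n₀ᵦ) = (βₐ − βᵦ)·z
z = ln(0.48/0.67) / (0.28 − 0.5) = -0.3335 / -0.22 = 1.516 km

1.52 km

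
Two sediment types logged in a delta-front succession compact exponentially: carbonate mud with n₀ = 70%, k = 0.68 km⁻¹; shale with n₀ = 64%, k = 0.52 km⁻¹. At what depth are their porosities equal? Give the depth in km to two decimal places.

0.56 km

Set n₀ₐ e^(−kₐd) = n₀ᵦ e^(−kᵦd) ⇒ ln(n₀ₐ/n₀ᵦ) = (kₐ − kᵦ)·d
d = ln(0.7/0.64) / (0.68 − 0.52) = 0.0896 / 0.16 = 0.560 km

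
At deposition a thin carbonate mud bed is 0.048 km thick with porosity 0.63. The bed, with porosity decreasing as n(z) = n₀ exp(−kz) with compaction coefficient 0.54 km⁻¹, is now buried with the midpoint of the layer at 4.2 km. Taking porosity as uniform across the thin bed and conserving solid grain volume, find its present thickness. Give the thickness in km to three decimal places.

0.019 km

Porosity at 4.2 km: n = 0.63·exp(−0.54×4.2) = 0.0652
Solid-volume conservation: h(1−n) = h₀(1−n₀) ⇒ h = h₀·(1−n₀)/(1−n)
h = 0.048 × (1 − 0.63)/(1 − 0.0652) = 0.048 × 0.3958 = 0.0190 km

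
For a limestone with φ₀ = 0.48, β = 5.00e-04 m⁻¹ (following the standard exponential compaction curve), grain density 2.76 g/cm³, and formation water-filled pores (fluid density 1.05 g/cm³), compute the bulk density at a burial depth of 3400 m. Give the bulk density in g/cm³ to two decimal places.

Working in km (1 km = 1000 m; β in km⁻¹ = β in m⁻¹ × 1000):
Porosity at depth: φ = 0.48·exp(−0.5×3.4) = 0.48×0.1827 = 0.0877
Bulk density: ρ_b = (1−φ)ρ_g + φ·ρ_f = 0.9123×2.76 + 0.0877×1.05
       = 2.518 + 0.092 = 2.610 g/cm³

2.61 g/cm³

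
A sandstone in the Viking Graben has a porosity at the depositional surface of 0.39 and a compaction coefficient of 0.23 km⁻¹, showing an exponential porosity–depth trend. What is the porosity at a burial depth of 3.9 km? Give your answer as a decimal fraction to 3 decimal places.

n = n₀·exp(−k·z) = 0.39 × exp(−0.23 × 3.9) = 0.39 × exp(−0.897)
  = 0.39 × 0.4078 = 0.1590

0.159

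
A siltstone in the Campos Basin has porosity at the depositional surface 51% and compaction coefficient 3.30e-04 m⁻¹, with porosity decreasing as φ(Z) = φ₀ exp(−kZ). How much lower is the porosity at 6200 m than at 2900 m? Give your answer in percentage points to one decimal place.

13.0 percentage points

Working in km (1 km = 1000 m; k in km⁻¹ = k in m⁻¹ × 1000):
φ(2.9) = 0.51·e^(−0.33×2.9) = 0.1959
φ(6.2) = 0.51·e^(−0.33×6.2) = 0.0659
Δφ = 0.1959 − 0.0659 = 0.1299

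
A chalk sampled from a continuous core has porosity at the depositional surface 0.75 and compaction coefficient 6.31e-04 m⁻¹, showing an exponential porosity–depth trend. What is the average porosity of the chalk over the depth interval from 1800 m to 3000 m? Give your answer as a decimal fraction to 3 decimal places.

0.169

Working in km (1 km = 1000 m; β in km⁻¹ = β in m⁻¹ × 1000):
⟨n⟩ = (1/(z₂−z₁)) ∫ n₀ e^(−βz) dz = n₀·(e^(−β·z₁) − e^(−β·z₂)) / (β·(z₂−z₁))
e^(−0.631×1.8) = 0.3212; e^(−0.631×3) = 0.1506
⟨n⟩ = 0.75 × (0.3212 − 0.1506) / (0.631 × 1.2) = 0.75 × 0.2252 = 0.1689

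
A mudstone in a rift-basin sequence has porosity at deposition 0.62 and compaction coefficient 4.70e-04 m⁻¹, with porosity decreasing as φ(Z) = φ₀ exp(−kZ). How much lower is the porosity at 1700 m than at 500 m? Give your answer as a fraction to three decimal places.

0.211

Working in km (1 km = 1000 m; k in km⁻¹ = k in m⁻¹ × 1000):
φ(0.5) = 0.62·e^(−0.47×0.5) = 0.4902
φ(1.7) = 0.62·e^(−0.47×1.7) = 0.2789
Δφ = 0.4902 − 0.2789 = 0.2113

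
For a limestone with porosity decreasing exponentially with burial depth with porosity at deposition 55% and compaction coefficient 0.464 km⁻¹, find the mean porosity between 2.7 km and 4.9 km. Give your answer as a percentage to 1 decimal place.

⟨phi⟩ = (1/(Z₂−Z₁)) ∫ phi₀ e^(−kZ) dZ = phi₀·(e^(−k·Z₁) − e^(−k·Z₂)) / (k·(Z₂−Z₁))
e^(−0.464×2.7) = 0.2857; e^(−0.464×4.9) = 0.1029
⟨phi⟩ = 0.55 × (0.2857 − 0.1029) / (0.464 × 2.2) = 0.55 × 0.1790 = 0.0985

9.8%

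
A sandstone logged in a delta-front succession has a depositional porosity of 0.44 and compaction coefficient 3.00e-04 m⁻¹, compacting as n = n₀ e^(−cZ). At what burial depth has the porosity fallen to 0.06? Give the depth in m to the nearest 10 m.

Working in km (1 km = 1000 m; c in km⁻¹ = c in m⁻¹ × 1000):
Invert Athy's law: Z = ln(n₀/n) / c
Z = ln(0.44/0.06) / 0.3 = ln(7.333) / 0.3 = 1.9924 / 0.3 = 6.641 km

6640 m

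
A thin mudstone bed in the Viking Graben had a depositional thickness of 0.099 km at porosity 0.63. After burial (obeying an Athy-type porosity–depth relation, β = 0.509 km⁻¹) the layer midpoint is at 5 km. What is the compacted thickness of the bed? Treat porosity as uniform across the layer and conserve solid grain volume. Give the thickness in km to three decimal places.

Porosity at 5 km: phi = 0.63·exp(−0.509×5) = 0.0494
Solid-volume conservation: h(1−phi) = h₀(1−phi₀) ⇒ h = h₀·(1−phi₀)/(1−phi)
h = 0.099 × (1 − 0.63)/(1 − 0.0494) = 0.099 × 0.3892 = 0.0385 km

0.039 km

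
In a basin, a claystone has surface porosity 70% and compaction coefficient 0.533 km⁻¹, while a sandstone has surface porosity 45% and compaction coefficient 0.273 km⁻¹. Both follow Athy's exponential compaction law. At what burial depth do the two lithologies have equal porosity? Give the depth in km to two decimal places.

Set phi₀ₐ e^(−βₐd) = phi₀ᵦ e^(−βᵦd) ⇒ ln(phi₀ₐ/phi₀ᵦ) = (βₐ − βᵦ)·d
d = ln(0.7/0.45) / (0.533 − 0.273) = 0.4418 / 0.26 = 1.699 km

1.70 km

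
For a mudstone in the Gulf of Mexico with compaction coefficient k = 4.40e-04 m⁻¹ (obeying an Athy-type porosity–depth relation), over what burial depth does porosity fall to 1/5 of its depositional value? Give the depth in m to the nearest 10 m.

3660 m

Working in km (1 km = 1000 m; k in km⁻¹ = k in m⁻¹ × 1000):
n/n₀ = 1/5 ⇒ exp(−k·d) = 1/5 ⇒ d = ln(5) / k
d = 1.6094 / 0.44 = 3.658 km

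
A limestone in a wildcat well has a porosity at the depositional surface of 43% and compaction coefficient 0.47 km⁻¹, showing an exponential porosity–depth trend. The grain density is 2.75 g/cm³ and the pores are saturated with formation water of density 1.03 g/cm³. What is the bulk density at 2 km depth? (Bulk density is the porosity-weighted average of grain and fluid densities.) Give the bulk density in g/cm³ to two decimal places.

Porosity at depth: phi = 0.43·exp(−0.47×2) = 0.43×0.3906 = 0.1680
Bulk density: ρ_b = (1−phi)ρ_g + phi·ρ_f = 0.8320×2.75 + 0.1680×1.03
       = 2.288 + 0.173 = 2.461 g/cm³

2.46 g/cm³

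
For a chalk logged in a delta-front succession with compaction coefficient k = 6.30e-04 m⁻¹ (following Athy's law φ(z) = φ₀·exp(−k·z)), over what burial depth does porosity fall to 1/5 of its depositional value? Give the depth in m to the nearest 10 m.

Working in km (1 km = 1000 m; k in km⁻¹ = k in m⁻¹ × 1000):
φ/φ₀ = 1/5 ⇒ exp(−k·z) = 1/5 ⇒ z = ln(5) / k
z = 1.6094 / 0.63 = 2.555 km

2550 m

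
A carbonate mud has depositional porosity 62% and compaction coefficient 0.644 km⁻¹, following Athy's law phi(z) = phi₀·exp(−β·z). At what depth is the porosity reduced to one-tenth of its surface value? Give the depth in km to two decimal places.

3.58 km

phi/phi₀ = 1/10 ⇒ exp(−β·z) = 1/10 ⇒ z = ln(10) / β
z = 2.3026 / 0.644 = 3.575 km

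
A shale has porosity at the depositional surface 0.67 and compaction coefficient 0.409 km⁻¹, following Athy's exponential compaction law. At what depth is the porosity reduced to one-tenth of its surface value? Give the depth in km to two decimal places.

5.63 km

n/n₀ = 1/10 ⇒ exp(−β·d) = 1/10 ⇒ d = ln(10) / β
d = 2.3026 / 0.409 = 5.630 km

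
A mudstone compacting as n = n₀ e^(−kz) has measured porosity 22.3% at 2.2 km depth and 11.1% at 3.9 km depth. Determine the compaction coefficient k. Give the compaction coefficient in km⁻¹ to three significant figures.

0.410 km⁻¹

Athy: n(z) = n₀ e^(−kz) ⇒ n₁/n₂ = e^{k(z₂−z₁)} ⇒ k = ln(n₁/n₂)/(z₂−z₁)
k = ln(0.223/0.111) / (3.9 − 2.2) = ln(2.009) / 1.7 = 0.6976 / 1.7 = 0.4104 km⁻¹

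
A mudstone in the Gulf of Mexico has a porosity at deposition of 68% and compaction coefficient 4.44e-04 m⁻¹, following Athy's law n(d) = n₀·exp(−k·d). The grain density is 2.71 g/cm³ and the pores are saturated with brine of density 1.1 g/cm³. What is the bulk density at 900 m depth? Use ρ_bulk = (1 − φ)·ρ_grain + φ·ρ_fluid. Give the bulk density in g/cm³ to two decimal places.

1.98 g/cm³

Working in km (1 km = 1000 m; k in km⁻¹ = k in m⁻¹ × 1000):
Porosity at depth: n = 0.68·exp(−0.444×0.9) = 0.68×0.6706 = 0.4560
Bulk density: ρ_b = (1−n)ρ_g + n·ρ_f = 0.5440×2.71 + 0.4560×1.1
       = 1.474 + 0.502 = 1.976 g/cm³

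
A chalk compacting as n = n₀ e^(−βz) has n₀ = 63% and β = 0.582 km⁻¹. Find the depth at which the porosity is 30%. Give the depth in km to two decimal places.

1.27 km

Invert Athy's law: z = ln(n₀/n) / β
z = ln(0.63/0.3) / 0.582 = ln(2.1) / 0.582 = 0.7419 / 0.582 = 1.275 km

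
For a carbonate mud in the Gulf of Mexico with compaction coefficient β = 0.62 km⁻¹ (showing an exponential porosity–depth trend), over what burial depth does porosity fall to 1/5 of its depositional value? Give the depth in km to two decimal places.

2.60 km

n/n₀ = 1/5 ⇒ exp(−β·Z) = 1/5 ⇒ Z = ln(5) / β
Z = 1.6094 / 0.62 = 2.596 km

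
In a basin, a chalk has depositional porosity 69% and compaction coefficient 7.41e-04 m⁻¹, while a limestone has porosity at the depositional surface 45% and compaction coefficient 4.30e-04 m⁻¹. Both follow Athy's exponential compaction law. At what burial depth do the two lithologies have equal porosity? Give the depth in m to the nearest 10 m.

1370 m

Working in km (1 km = 1000 m; c in km⁻¹ = c in m⁻¹ × 1000):
Set n₀ₐ e^(−cₐz) = n₀ᵦ e^(−cᵦz) ⇒ ln(n₀ₐ/n₀ᵦ) = (cₐ − cᵦ)·z
z = ln(0.69/0.45) / (0.741 − 0.43) = 0.4274 / 0.311 = 1.374 km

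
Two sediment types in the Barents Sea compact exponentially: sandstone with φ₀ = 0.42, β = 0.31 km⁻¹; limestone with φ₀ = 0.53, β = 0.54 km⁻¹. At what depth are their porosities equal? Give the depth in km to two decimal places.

Set φ₀ₐ e^(−βₐd) = φ₀ᵦ e^(−βᵦd) ⇒ ln(φ₀ₐ/φ₀ᵦ) = (βₐ − βᵦ)·d
d = ln(0.42/0.53) / (0.31 − 0.54) = -0.2326 / -0.23 = 1.011 km

1.01 km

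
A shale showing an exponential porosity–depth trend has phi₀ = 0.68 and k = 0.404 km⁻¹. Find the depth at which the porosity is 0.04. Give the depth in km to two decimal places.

Invert Athy's law: d = ln(phi₀/phi) / k
d = ln(0.68/0.04) / 0.404 = ln(17) / 0.404 = 2.8332 / 0.404 = 7.013 km

7.01 km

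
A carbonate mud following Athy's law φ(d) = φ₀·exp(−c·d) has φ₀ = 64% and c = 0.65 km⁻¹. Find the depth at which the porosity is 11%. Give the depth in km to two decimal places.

2.71 km

Invert Athy's law: d = ln(φ₀/φ) / c
d = ln(0.64/0.11) / 0.65 = ln(5.818) / 0.65 = 1.7610 / 0.65 = 2.709 km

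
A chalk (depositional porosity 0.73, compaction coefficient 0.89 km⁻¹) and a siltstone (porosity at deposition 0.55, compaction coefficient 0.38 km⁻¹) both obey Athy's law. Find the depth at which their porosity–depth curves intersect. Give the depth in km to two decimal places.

0.56 km

Set phi₀ₐ e^(−kₐd) = phi₀ᵦ e^(−kᵦd) ⇒ ln(phi₀ₐ/phi₀ᵦ) = (kₐ − kᵦ)·d
d = ln(0.73/0.55) / (0.89 − 0.38) = 0.2831 / 0.51 = 0.555 km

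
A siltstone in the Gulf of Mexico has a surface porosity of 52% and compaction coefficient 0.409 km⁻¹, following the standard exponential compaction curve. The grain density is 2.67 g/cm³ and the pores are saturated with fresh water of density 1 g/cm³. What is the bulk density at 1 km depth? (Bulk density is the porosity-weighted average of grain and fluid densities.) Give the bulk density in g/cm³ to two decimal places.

Porosity at depth: n = 0.52·exp(−0.409×1) = 0.52×0.6643 = 0.3454
Bulk density: ρ_b = (1−n)ρ_g + n·ρ_f = 0.6546×2.67 + 0.3454×1
       = 1.748 + 0.345 = 2.093 g/cm³

2.09 g/cm³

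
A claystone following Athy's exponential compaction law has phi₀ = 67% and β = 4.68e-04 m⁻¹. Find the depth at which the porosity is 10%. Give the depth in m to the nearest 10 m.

Working in km (1 km = 1000 m; β in km⁻¹ = β in m⁻¹ × 1000):
Invert Athy's law: Z = ln(phi₀/phi) / β
Z = ln(0.67/0.1) / 0.468 = ln(6.7) / 0.468 = 1.9021 / 0.468 = 4.064 km

4060 m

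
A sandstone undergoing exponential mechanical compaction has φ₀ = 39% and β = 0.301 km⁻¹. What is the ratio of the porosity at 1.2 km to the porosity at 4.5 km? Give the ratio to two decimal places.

φ(Z₁)/φ(Z₂) = e^(−β·Z₁)/e^(−β·Z₂) = e^{β(Z₂−Z₁)}
= exp(0.301 × 3.3) = exp(0.9933) = 2.7001

2.70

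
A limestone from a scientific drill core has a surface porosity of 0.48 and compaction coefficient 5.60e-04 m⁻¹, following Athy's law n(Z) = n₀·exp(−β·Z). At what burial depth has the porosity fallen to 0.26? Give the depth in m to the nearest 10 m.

1090 m

Working in km (1 km = 1000 m; β in km⁻¹ = β in m⁻¹ × 1000):
Invert Athy's law: Z = ln(n₀/n) / β
Z = ln(0.48/0.26) / 0.56 = ln(1.846) / 0.56 = 0.6131 / 0.56 = 1.095 km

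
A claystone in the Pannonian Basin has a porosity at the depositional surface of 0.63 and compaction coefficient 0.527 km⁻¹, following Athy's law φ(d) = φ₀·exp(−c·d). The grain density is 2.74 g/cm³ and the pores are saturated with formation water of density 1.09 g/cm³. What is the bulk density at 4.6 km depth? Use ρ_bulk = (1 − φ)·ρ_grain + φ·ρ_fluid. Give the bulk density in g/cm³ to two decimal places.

Porosity at depth: φ = 0.63·exp(−0.527×4.6) = 0.63×0.0885 = 0.0558
Bulk density: ρ_b = (1−φ)ρ_g + φ·ρ_f = 0.9442×2.74 + 0.0558×1.09
       = 2.587 + 0.061 = 2.648 g/cm³

2.65 g/cm³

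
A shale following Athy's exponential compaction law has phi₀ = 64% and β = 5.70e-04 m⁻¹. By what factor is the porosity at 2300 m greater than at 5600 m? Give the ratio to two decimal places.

6.56

Working in km (1 km = 1000 m; β in km⁻¹ = β in m⁻¹ × 1000):
phi(d₁)/phi(d₂) = e^(−β·d₁)/e^(−β·d₂) = e^{β(d₂−d₁)}
= exp(0.57 × 3.3) = exp(1.881) = 6.5601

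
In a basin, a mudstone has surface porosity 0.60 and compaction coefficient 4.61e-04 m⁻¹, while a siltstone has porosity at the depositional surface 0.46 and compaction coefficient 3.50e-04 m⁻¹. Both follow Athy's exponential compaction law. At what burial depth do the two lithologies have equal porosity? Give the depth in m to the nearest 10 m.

2390 m

Working in km (1 km = 1000 m; β in km⁻¹ = β in m⁻¹ × 1000):
Set n₀ₐ e^(−βₐz) = n₀ᵦ e^(−βᵦz) ⇒ ln(n₀ₐ/n₀ᵦ) = (βₐ − βᵦ)·z
z = ln(0.6/0.46) / (0.461 − 0.35) = 0.2657 / 0.111 = 2.394 km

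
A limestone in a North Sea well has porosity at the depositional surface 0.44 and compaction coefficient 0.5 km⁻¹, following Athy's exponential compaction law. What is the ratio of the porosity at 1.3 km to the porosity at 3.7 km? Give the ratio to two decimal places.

3.32

n(d₁)/n(d₂) = e^(−c·d₁)/e^(−c·d₂) = e^{c(d₂−d₁)}
= exp(0.5 × 2.4) = exp(1.2) = 3.3201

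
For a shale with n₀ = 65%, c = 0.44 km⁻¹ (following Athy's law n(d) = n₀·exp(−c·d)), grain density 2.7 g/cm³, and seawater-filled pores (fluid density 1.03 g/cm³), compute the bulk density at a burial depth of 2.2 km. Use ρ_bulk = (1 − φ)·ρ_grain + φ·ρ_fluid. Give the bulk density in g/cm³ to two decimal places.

2.29 g/cm³

Porosity at depth: n = 0.65·exp(−0.44×2.2) = 0.65×0.3798 = 0.2469
Bulk density: ρ_b = (1−n)ρ_g + n·ρ_f = 0.7531×2.7 + 0.2469×1.03
       = 2.033 + 0.254 = 2.288 g/cm³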